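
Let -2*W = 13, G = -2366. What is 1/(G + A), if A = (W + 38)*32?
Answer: -1/1358 ≈ -0.00073638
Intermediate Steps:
W = -13/2 (W = -½*13 = -13/2 ≈ -6.5000)
A = 1008 (A = (-13/2 + 38)*32 = (63/2)*32 = 1008)
1/(G + A) = 1/(-2366 + 1008) = 1/(-1358) = -1/1358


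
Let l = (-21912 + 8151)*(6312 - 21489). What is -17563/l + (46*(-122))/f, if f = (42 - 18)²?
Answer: -32557784107/3341611152 ≈ -9.7431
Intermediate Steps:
l = 208850697 (l = -13761*(-15177) = 208850697)
f = 576 (f = 24² = 576)
-17563/l + (46*(-122))/f = -17563/208850697 + (46*(-122))/576 = -17563*1/208850697 - 5612*1/576 = -17563/208850697 - 1403/144 = -32557784107/3341611152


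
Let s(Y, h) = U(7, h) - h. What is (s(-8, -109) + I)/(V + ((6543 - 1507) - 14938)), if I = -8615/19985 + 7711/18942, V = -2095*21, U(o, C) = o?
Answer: -114034805/52994872014 ≈ -0.0021518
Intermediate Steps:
V = -43995
s(Y, h) = 7 - h
I = -23587/983262 (I = -8615*1/19985 + 7711*(1/18942) = -1723/3997 + 701/1722 = -23587/983262 ≈ -0.023989)
(s(-8, -109) + I)/(V + ((6543 - 1507) - 14938)) = ((7 - 1*(-109)) - 23587/983262)/(-43995 + ((6543 - 1507) - 14938)) = ((7 + 109) - 23587/983262)/(-43995 + (5036 - 14938)) = (116 - 23587/983262)/(-43995 - 9902) = (114034805/983262)/(-53897) = (114034805/983262)*(-1/53897) = -114034805/52994872014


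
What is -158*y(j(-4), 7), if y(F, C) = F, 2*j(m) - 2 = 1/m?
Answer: -553/4 ≈ -138.25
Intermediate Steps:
j(m) = 1 + 1/(2*m)
-158*y(j(-4), 7) = -158*(½ - 4)/(-4) = -(-79)*(-7)/(2*2) = -158*7/8 = -553/4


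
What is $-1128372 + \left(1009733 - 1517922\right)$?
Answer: $-1636561$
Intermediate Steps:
$-1128372 + \left(1009733 - 1517922\right) = -1128372 - 508189 = -1636561$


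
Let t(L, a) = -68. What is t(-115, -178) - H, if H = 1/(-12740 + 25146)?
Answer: -843609/12406 ≈ -68.000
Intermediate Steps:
H = 1/12406 ≈ 8.0606e-5
t(-115, -178) - H = -68 - 1*1/12406 = -68 - 1/12406 = -843609/12406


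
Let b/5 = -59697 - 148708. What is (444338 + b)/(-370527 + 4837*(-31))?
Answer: 597687/520474 ≈ 1.1484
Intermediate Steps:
b = -1042025 (b = 5*(-59697 - 148708) = 5*(-208405) = -1042025)
(444338 + b)/(-370527 + 4837*(-31)) = (444338 - 1042025)/(-370527 + 4837*(-31)) = -597687/(-370527 - 149947) = -597687/(-520474) = -597687*(-1/520474) = 597687/520474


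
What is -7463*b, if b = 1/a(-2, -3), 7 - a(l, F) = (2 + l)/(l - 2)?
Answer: -7463/7 ≈ -1066.1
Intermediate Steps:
a(l, F) = 7 - (2 + l)/(-2 + l) (a(l, F) = 7 - (2 + l)/(l - 2) = 7 - (2 + l)/(-2 + l))
b = ⅐ (b = 1/(2*(-8 + 3*(-2))/(-2 - 2)) = 1/(2*(-8 - 6)/(-4)) = 1/(2*(-¼)*(-14)) = 1/7 = ⅐ ≈ 0.14286)
-7463*b = -7463*⅐ = -7463/7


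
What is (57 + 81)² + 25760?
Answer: 44804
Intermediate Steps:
(57 + 81)² + 25760 = 138² + 25760 = 19044 + 25760 = 44804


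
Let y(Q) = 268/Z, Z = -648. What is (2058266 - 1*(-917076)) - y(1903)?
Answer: 482005471/162 ≈ 2.9753e+6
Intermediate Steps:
y(Q) = -67/162 (y(Q) = 268/(-648) = 268*(-1/648) = -67/162)
(2058266 - 1*(-917076)) - y(1903) = (2058266 - 1*(-917076)) - 1*(-67/162) = (2058266 + 917076) + 67/162 = 2975342 + 67/162 = 482005471/162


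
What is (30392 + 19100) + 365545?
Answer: 415037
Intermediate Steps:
(30392 + 19100) + 365545 = 49492 + 365545 = 415037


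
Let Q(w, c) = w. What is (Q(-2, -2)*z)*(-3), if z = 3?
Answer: 18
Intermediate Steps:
(Q(-2, -2)*z)*(-3) = -2*3*(-3) = -6*(-3) = 18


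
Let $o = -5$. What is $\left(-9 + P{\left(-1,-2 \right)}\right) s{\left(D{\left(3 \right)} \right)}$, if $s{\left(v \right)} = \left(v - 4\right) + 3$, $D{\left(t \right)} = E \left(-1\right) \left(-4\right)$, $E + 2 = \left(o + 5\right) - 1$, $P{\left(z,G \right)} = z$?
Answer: $130$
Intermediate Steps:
$E = -3$ ($E = -2 + \left(\left(-5 + 5\right) - 1\right) = -2 + \left(0 - 1\right) = -2 - 1 = -3$)
$D{\left(t \right)} = -12$ ($D{\left(t \right)} = \left(-3\right) \left(-1\right) \left(-4\right) = 3 \left(-4\right) = -12$)
$s{\left(v \right)} = -1 + v$ ($s{\left(v \right)} = \left(-4 + v\right) + 3 = -1 + v$)
$\left(-9 + P{\left(-1,-2 \right)}\right) s{\left(D{\left(3 \right)} \right)} = \left(-9 - 1\right) \left(-1 - 12\right) = \left(-10\right) \left(-13\right) = 130$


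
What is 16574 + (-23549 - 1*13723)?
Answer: -20698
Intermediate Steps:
16574 + (-23549 - 1*13723) = 16574 + (-23549 - 13723) = 16574 - 37272 = -20698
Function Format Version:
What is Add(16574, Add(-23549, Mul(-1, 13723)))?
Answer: -20698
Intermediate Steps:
Add(16574, Add(-23549, Mul(-1, 13723))) = Add(16574, Add(-23549, -13723)) = Add(16574, -37272) = -20698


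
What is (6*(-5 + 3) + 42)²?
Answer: 900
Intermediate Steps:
(6*(-5 + 3) + 42)² = (6*(-2) + 42)² = (-12 + 42)² = 30² = 900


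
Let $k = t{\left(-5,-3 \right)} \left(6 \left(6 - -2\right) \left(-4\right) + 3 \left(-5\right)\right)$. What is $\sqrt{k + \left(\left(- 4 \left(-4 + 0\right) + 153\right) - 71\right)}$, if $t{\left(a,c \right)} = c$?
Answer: $\sqrt{719} \approx 26.814$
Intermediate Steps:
$k = 621$ ($k = - 3 \left(6 \left(6 - -2\right) \left(-4\right) + 3 \left(-5\right)\right) = - 3 \left(6 \left(6 + 2\right) \left(-4\right) - 15\right) = - 3 \left(6 \cdot 8 \left(-4\right) - 15\right) = - 3 \left(48 \left(-4\right) - 15\right) = - 3 \left(-192 - 15\right) = \left(-3\right) \left(-207\right) = 621$)
$\sqrt{k + \left(\left(- 4 \left(-4 + 0\right) + 153\right) - 71\right)} = \sqrt{621 + \left(\left(- 4 \left(-4 + 0\right) + 153\right) - 71\right)} = \sqrt{621 + \left(\left(\left(-4\right) \left(-4\right) + 153\right) - 71\right)} = \sqrt{621 + \left(\left(16 + 153\right) - 71\right)} = \sqrt{621 + \left(169 - 71\right)} = \sqrt{621 + 98} = \sqrt{719}$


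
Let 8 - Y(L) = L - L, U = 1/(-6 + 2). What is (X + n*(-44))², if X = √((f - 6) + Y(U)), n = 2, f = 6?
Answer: 7752 - 352*√2 ≈ 7254.2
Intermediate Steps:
U = -¼ (U = 1/(-4) = -¼ ≈ -0.25000)
Y(L) = 8 (Y(L) = 8 - (L - L) = 8 - 1*0 = 8 + 0 = 8)
X = 2*√2 (X = √((6 - 6) + 8) = √(0 + 8) = √8 = 2*√2 ≈ 2.8284)
(X + n*(-44))² = (2*√2 + 2*(-44))² = (2*√2 - 88)² = (-88 + 2*√2)²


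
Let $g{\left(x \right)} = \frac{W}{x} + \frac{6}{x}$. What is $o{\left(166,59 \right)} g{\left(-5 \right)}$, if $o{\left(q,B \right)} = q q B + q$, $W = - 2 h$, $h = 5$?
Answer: $1300776$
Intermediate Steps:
$W = -10$ ($W = \left(-2\right) 5 = -10$)
$g{\left(x \right)} = - \frac{4}{x}$ ($g{\left(x \right)} = - \frac{10}{x} + \frac{6}{x} = - \frac{4}{x}$)
$o{\left(q,B \right)} = q + B q^{2}$ ($o{\left(q,B \right)} = q^{2} B + q = B q^{2} + q = q + B q^{2}$)
$o{\left(166,59 \right)} g{\left(-5 \right)} = 166 \left(1 + 59 \cdot 166\right) \left(- \frac{4}{-5}\right) = 166 \left(1 + 9794\right) \left(\left(-4\right) \left(- \frac{1}{5}\right)\right) = 166 \cdot 9795 \cdot \frac{4}{5} = 1625970 \cdot \frac{4}{5} = 1300776$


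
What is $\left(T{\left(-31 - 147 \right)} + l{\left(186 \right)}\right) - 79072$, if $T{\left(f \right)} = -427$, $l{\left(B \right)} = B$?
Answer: $-79313$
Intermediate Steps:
$\left(T{\left(-31 - 147 \right)} + l{\left(186 \right)}\right) - 79072 = \left(-427 + 186\right) - 79072 = -241 - 79072 = -79313$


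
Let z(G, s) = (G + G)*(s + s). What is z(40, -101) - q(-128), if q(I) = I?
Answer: -16032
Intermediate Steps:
z(G, s) = 4*G*s (z(G, s) = (2*G)*(2*s) = 4*G*s)
z(40, -101) - q(-128) = 4*40*(-101) - 1*(-128) = -16160 + 128 = -16032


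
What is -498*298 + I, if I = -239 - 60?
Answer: -148703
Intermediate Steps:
I = -299
-498*298 + I = -498*298 - 299 = -148404 - 299 = -148703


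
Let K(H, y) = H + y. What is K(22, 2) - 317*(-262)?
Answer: 83078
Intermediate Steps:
K(22, 2) - 317*(-262) = (22 + 2) - 317*(-262) = 24 + 83054 = 83078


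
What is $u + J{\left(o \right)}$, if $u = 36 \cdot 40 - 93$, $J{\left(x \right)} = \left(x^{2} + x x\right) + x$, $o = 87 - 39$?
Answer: $6003$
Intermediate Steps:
$o = 48$ ($o = 87 - 39 = 48$)
$J{\left(x \right)} = x + 2 x^{2}$ ($J{\left(x \right)} = \left(x^{2} + x^{2}\right) + x = 2 x^{2} + x = x + 2 x^{2}$)
$u = 1347$ ($u = 1440 - 93 = 1347$)
$u + J{\left(o \right)} = 1347 + 48 \left(1 + 2 \cdot 48\right) = 1347 + 48 \left(1 + 96\right) = 1347 + 48 \cdot 97 = 1347 + 4656 = 6003$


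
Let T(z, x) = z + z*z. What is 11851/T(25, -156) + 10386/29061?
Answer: 39016979/2098850 ≈ 18.590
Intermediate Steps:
T(z, x) = z + z²
11851/T(25, -156) + 10386/29061 = 11851/((25*(1 + 25))) + 10386/29061 = 11851/((25*26)) + 10386*(1/29061) = 11851/650 + 1154/3229 = 39016979/2098850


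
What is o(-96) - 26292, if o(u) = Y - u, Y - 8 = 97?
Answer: -26091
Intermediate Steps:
Y = 105 (Y = 8 + 97 = 105)
o(u) = 105 - u
o(-96) - 26292 = (105 - 1*(-96)) - 26292 = (105 + 96) - 26292 = 201 - 26292 = -26091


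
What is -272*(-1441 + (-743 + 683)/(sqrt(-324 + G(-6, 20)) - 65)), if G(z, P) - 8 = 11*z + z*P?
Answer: 1851696304/4727 - 16320*I*sqrt(502)/4727 ≈ 3.9173e+5 - 77.355*I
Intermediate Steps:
G(z, P) = 8 + 11*z + P*z (G(z, P) = 8 + (11*z + z*P) = 8 + (11*z + P*z) = 8 + 11*z + P*z)
-272*(-1441 + (-743 + 683)/(sqrt(-324 + G(-6, 20)) - 65)) = -272*(-1441 + (-743 + 683)/(sqrt(-324 + (8 + 11*(-6) + 20*(-6))) - 65)) = -272*(-1441 - 60/(sqrt(-324 + (8 - 66 - 120)) - 65)) = -272*(-1441 - 60/(sqrt(-324 - 178) - 65)) = -272*(-1441 - 60/(sqrt(-502) - 65)) = -272*(-1441 - 60/(I*sqrt(502) - 65)) = -272*(-1441 - 60/(-65 + I*sqrt(502))) = 391952 + 16320/(-65 + I*sqrt(502))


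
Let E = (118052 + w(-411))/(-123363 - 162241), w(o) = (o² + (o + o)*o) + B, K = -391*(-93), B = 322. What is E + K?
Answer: 10384793115/285604 ≈ 36361.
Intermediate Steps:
K = 36363
w(o) = 322 + 3*o² (w(o) = (o² + (o + o)*o) + 322 = (o² + (2*o)*o) + 322 = (o² + 2*o²) + 322 = 3*o² + 322 = 322 + 3*o²)
E = -625137/285604 (E = (118052 + (322 + 3*(-411)²))/(-123363 - 162241) = (118052 + (322 + 3*168921))/(-285604) = (118052 + (322 + 506763))*(-1/285604) = (118052 + 507085)*(-1/285604) = 625137*(-1/285604) = -625137/285604 ≈ -2.1888)
E + K = -625137/285604 + 36363 = 10384793115/285604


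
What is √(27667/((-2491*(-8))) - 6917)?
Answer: 3*I*√76287876382/9964 ≈ 83.16*I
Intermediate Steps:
√(27667/((-2491*(-8))) - 6917) = √(27667/19928 - 6917) = √(-137814309/19928) = 3*I*√76287876382/9964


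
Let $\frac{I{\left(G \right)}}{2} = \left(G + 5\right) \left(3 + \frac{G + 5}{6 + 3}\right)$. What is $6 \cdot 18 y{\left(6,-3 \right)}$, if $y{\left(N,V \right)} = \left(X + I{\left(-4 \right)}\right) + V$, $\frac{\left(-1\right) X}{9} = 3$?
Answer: $-2568$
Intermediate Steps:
$X = -27$ ($X = \left(-9\right) 3 = -27$)
$I{\left(G \right)} = 2 \left(5 + G\right) \left(\frac{32}{9} + \frac{G}{9}\right)$ ($I{\left(G \right)} = 2 \left(G + 5\right) \left(3 + \frac{G + 5}{6 + 3}\right) = 2 \left(5 + G\right) \left(3 + \frac{5 + G}{9}\right) = 2 \left(5 + G\right) \left(3 + \left(5 + G\right) \frac{1}{9}\right) = 2 \left(5 + G\right) \left(3 + \left(\frac{5}{9} + \frac{G}{9}\right)\right) = 2 \left(5 + G\right) \left(\frac{32}{9} + \frac{G}{9}\right)$)
$y{\left(N,V \right)} = - \frac{187}{9} + V$ ($y{\left(N,V \right)} = \left(-27 + \left(\frac{320}{9} + \frac{2 \left(-4\right)^{2}}{9} + \frac{74}{9} \left(-4\right)\right)\right) + V = \left(-27 + \left(\frac{320}{9} + \frac{2}{9} \cdot 16 - \frac{296}{9}\right)\right) + V = \left(-27 + \left(\frac{320}{9} + \frac{32}{9} - \frac{296}{9}\right)\right) + V = \left(-27 + \frac{56}{9}\right) + V = - \frac{187}{9} + V$)
$6 \cdot 18 y{\left(6,-3 \right)} = 6 \cdot 18 \left(- \frac{187}{9} - 3\right) = 108 \left(- \frac{214}{9}\right) = -2568$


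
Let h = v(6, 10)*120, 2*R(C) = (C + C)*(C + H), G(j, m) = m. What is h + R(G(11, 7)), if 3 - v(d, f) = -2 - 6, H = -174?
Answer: 151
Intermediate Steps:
R(C) = C*(-174 + C) (R(C) = ((C + C)*(C - 174))/2 = ((2*C)*(-174 + C))/2 = (2*C*(-174 + C))/2 = C*(-174 + C))
v(d, f) = 11 (v(d, f) = 3 - (-2 - 6) = 3 - 1*(-8) = 3 + 8 = 11)
h = 1320 (h = 11*120 = 1320)
h + R(G(11, 7)) = 1320 + 7*(-174 + 7) = 1320 + 7*(-167) = 1320 - 1169 = 151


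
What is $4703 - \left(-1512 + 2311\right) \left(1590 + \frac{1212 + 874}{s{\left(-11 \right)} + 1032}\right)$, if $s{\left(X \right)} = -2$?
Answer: $- \frac{652672462}{515} \approx -1.2673 \cdot 10^{6}$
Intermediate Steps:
$4703 - \left(-1512 + 2311\right) \left(1590 + \frac{1212 + 874}{s{\left(-11 \right)} + 1032}\right) = 4703 - \left(-1512 + 2311\right) \left(1590 + \frac{1212 + 874}{-2 + 1032}\right) = 4703 - 799 \left(1590 + \frac{2086}{1030}\right) = 4703 - 799 \left(1590 + 2086 \cdot \frac{1}{1030}\right) = 4703 - 799 \left(1590 + \frac{1043}{515}\right) = 4703 - 799 \cdot \frac{819893}{515} = 4703 - \frac{655094507}{515} = - \frac{652672462}{515}$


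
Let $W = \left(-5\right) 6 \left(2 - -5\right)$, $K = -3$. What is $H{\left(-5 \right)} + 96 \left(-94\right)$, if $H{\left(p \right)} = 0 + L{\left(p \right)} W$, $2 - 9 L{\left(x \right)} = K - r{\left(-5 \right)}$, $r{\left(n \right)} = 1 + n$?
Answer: $- \frac{27142}{3} \approx -9047.3$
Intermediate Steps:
$W = -210$ ($W = - 30 \left(2 + 5\right) = \left(-30\right) 7 = -210$)
$L{\left(x \right)} = \frac{1}{9}$ ($L{\left(x \right)} = \frac{2}{9} - \frac{-3 - \left(1 - 5\right)}{9} = \frac{2}{9} - \frac{-3 - -4}{9} = \frac{2}{9} - \frac{-3 + 4}{9} = \frac{2}{9} - \frac{1}{9} = \frac{1}{9}$)
$H{\left(p \right)} = - \frac{70}{3}$ ($H{\left(p \right)} = 0 + \frac{1}{9} \left(-210\right) = 0 - \frac{70}{3} = - \frac{70}{3}$)
$H{\left(-5 \right)} + 96 \left(-94\right) = - \frac{70}{3} + 96 \left(-94\right) = - \frac{70}{3} - 9024 = - \frac{27142}{3}$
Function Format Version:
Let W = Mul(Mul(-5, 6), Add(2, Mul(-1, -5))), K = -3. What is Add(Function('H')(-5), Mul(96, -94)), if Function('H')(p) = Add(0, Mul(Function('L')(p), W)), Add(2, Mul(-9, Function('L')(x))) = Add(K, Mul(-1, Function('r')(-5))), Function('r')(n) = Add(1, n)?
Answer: Rational(-27142, 3) ≈ -9047.3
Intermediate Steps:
W = -210 (W = Mul(-30, Add(2, 5)) = Mul(-30, 7) = -210)
Function('L')(x) = Rational(1, 9) (Function('L')(x) = Add(Rational(2, 9), Mul(Rational(-1, 9), Add(-3, Mul(-1, Add(1, -5))))) = Add(Rational(2, 9), Mul(Rational(-1, 9), Add(-3, Mul(-1, -4)))) = Add(Rational(2, 9), Mul(Rational(-1, 9), Add(-3, 4))) = Add(Rational(2, 9), Mul(Rational(-1, 9), 1)) = Add(Rational(2, 9), Rational(-1, 9)) = Rational(1, 9))
Function('H')(p) = Rational(-70, 3) (Function('H')(p) = Add(0, Mul(Rational(1, 9), -210)) = Add(0, Rational(-70, 3)) = Rational(-70, 3))
Add(Function('H')(-5), Mul(96, -94)) = Add(Rational(-70, 3), Mul(96, -94)) = Add(Rational(-70, 3), -9024) = Rational(-27142, 3)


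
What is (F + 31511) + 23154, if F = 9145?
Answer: 63810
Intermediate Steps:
(F + 31511) + 23154 = (9145 + 31511) + 23154 = 40656 + 23154 = 63810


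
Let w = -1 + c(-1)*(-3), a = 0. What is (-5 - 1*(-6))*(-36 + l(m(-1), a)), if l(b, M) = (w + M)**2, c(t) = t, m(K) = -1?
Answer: -32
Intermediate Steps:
w = 2 (w = -1 - 1*(-3) = -1 + 3 = 2)
l(b, M) = (2 + M)**2
(-5 - 1*(-6))*(-36 + l(m(-1), a)) = (-5 - 1*(-6))*(-36 + (2 + 0)**2) = (-5 + 6)*(-36 + 2**2) = 1*(-36 + 4) = 1*(-32) = -32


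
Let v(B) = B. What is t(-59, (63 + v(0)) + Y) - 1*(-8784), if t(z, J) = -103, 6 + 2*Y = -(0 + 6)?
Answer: 8681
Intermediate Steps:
Y = -6 (Y = -3 + (-(0 + 6))/2 = -3 + (-1*6)/2 = -3 + (½)*(-6) = -3 - 3 = -6)
t(-59, (63 + v(0)) + Y) - 1*(-8784) = -103 - 1*(-8784) = -103 + 8784 = 8681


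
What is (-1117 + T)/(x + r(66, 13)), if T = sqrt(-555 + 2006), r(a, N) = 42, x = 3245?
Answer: -1117/3287 + sqrt(1451)/3287 ≈ -0.32823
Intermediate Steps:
T = sqrt(1451) ≈ 38.092
(-1117 + T)/(x + r(66, 13)) = (-1117 + sqrt(1451))/(3245 + 42) = (-1117 + sqrt(1451))/3287 = (-1117 + sqrt(1451))*(1/3287) = -1117/3287 + sqrt(1451)/3287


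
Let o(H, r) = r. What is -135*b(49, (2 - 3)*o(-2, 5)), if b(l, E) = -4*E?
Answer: -2700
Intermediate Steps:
-135*b(49, (2 - 3)*o(-2, 5)) = -(-540)*(2 - 3)*5 = -(-540)*(-1*5) = -(-540)*(-5) = -135*20 = -2700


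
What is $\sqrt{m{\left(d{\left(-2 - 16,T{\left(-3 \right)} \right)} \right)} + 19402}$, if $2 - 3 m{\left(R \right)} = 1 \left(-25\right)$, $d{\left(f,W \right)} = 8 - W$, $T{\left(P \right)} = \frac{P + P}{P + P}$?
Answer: $\sqrt{19411} \approx 139.32$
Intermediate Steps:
$T{\left(P \right)} = 1$ ($T{\left(P \right)} = \frac{2 P}{2 P} = 2 P \frac{1}{2 P} = 1$)
$m{\left(R \right)} = 9$ ($m{\left(R \right)} = \frac{2}{3} - \frac{1 \left(-25\right)}{3} = \frac{2}{3} - - \frac{25}{3} = \frac{2}{3} + \frac{25}{3} = 9$)
$\sqrt{m{\left(d{\left(-2 - 16,T{\left(-3 \right)} \right)} \right)} + 19402} = \sqrt{9 + 19402} = \sqrt{19411}$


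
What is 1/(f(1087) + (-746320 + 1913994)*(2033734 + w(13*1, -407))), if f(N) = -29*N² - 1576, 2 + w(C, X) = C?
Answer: 1/2374716892053 ≈ 4.2110e-13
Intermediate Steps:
w(C, X) = -2 + C
f(N) = -1576 - 29*N²
1/(f(1087) + (-746320 + 1913994)*(2033734 + w(13*1, -407))) = 1/((-1576 - 29*1087²) + (-746320 + 1913994)*(2033734 + (-2 + 13*1))) = 1/((-1576 - 29*1181569) + 1167674*(2033734 + (-2 + 13))) = 1/((-1576 - 34265501) + 1167674*(2033734 + 11)) = 1/(-34267077 + 1167674*2033745) = 1/(-34267077 + 2374751159130) = 1/2374716892053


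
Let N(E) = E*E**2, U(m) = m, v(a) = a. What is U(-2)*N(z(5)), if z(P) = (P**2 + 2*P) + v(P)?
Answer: -128000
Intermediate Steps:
z(P) = P**2 + 3*P (z(P) = (P**2 + 2*P) + P = P**2 + 3*P)
N(E) = E**3
U(-2)*N(z(5)) = -2*125*(3 + 5)**3 = -2*(5*8)**3 = -2*40**3 = -2*64000 = -128000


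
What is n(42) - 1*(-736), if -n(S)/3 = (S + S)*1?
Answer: 484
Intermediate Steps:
n(S) = -6*S (n(S) = -3*(S + S) = -3*2*S = -6*S)
n(42) - 1*(-736) = -6*42 - 1*(-736) = -252 + 736 = 484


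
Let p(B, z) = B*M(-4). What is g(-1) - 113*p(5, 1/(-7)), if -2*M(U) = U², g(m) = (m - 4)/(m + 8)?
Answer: 31635/7 ≈ 4519.3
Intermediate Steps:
g(m) = (-4 + m)/(8 + m)
M(U) = -U²/2
p(B, z) = -8*B (p(B, z) = B*(-½*(-4)²) = B*(-½*16) = B*(-8) = -8*B)
g(-1) - 113*p(5, 1/(-7)) = (-4 - 1)/(8 - 1) - (-904)*5 = -5/7 - 113*(-40) = (⅐)*(-5) + 4520 = -5/7 + 4520 = 31635/7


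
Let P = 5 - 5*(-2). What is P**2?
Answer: 225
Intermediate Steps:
P = 15 (P = 5 + 10 = 15)
P**2 = 15**2 = 225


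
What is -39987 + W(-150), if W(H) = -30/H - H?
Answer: -199184/5 ≈ -39837.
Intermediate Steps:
W(H) = -H - 30/H
-39987 + W(-150) = -39987 + (-1*(-150) - 30/(-150)) = -39987 + (150 - 30*(-1/150)) = -39987 + (150 + ⅕) = -39987 + 751/5 = -199184/5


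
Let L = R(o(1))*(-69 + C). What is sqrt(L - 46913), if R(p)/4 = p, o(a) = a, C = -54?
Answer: I*sqrt(47405) ≈ 217.73*I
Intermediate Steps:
R(p) = 4*p
L = -492 (L = (4*1)*(-69 - 54) = 4*(-123) = -492)
sqrt(L - 46913) = sqrt(-492 - 46913) = sqrt(-47405) = I*sqrt(47405)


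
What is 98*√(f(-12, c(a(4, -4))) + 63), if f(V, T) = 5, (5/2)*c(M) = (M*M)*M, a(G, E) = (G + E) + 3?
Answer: 196*√17 ≈ 808.13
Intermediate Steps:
a(G, E) = 3 + E + G (a(G, E) = (E + G) + 3 = 3 + E + G)
c(M) = 2*M³/5 (c(M) = 2*((M*M)*M)/5 = 2*(M²*M)/5 = 2*M³/5)
98*√(f(-12, c(a(4, -4))) + 63) = 98*√(5 + 63) = 98*√68 = 98*(2*√17) = 196*√17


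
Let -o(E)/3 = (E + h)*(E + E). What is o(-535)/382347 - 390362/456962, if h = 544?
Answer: -2519483471/3235519441 ≈ -0.77870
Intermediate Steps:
o(E) = -6*E*(544 + E) (o(E) = -3*(E + 544)*(E + E) = -3*(544 + E)*2*E = -6*E*(544 + E))
o(-535)/382347 - 390362/456962 = -6*(-535)*(544 - 535)/382347 - 390362/456962 = -6*(-535)*9*(1/382347) - 390362*1/456962 = 28890*(1/382347) - 195181/228481 = 1070/14161 - 195181/228481 = -2519483471/3235519441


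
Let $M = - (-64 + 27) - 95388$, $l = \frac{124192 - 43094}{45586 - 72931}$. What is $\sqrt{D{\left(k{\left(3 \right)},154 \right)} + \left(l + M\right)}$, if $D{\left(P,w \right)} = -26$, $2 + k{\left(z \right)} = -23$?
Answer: $\frac{i \sqrt{71320276382235}}{27345} \approx 308.84 i$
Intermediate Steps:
$k{\left(z \right)} = -25$ ($k{\left(z \right)} = -2 - 23 = -25$)
$l = - \frac{81098}{27345}$ ($l = \frac{81098}{-27345} = 81098 \left(- \frac{1}{27345}\right) = - \frac{81098}{27345} \approx -2.9657$)
$M = -95351$ ($M = \left(-1\right) \left(-37\right) - 95388 = 37 - 95388 = -95351$)
$\sqrt{D{\left(k{\left(3 \right)},154 \right)} + \left(l + M\right)} = \sqrt{-26 - \frac{2607454193}{27345}} = \sqrt{- \frac{2608165163}{27345}} = \frac{i \sqrt{71320276382235}}{27345}$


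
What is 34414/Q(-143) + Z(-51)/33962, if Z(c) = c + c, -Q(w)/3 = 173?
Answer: -584410603/8813139 ≈ -66.311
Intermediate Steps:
Q(w) = -519 (Q(w) = -3*173 = -519)
Z(c) = 2*c
34414/Q(-143) + Z(-51)/33962 = 34414/(-519) + (2*(-51))/33962 = 34414*(-1/519) - 102*1/33962 = -34414/519 - 51/16981 = -584410603/8813139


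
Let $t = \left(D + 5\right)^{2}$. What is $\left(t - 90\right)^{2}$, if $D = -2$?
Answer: $6561$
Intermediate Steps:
$t = 9$ ($t = \left(-2 + 5\right)^{2} = 3^{2} = 9$)
$\left(t - 90\right)^{2} = \left(9 - 90\right)^{2} = \left(-81\right)^{2} = 6561$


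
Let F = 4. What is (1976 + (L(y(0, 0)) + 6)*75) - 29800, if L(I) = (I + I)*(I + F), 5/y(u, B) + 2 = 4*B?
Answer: -55873/2 ≈ -27937.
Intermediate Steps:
y(u, B) = 5/(-2 + 4*B)
L(I) = 2*I*(4 + I) (L(I) = (I + I)*(I + 4) = (2*I)*(4 + I) = 2*I*(4 + I))
(1976 + (L(y(0, 0)) + 6)*75) - 29800 = (1976 + (2*(5/(2*(-1 + 2*0)))*(4 + 5/(2*(-1 + 2*0))) + 6)*75) - 29800 = (1976 + (2*(5/(2*(-1 + 0)))*(4 + 5/(2*(-1 + 0))) + 6)*75) - 29800 = (1976 + (2*((5/2)/(-1))*(4 + (5/2)/(-1)) + 6)*75) - 29800 = (1976 + (2*((5/2)*(-1))*(4 + (5/2)*(-1)) + 6)*75) - 29800 = (1976 + (2*(-5/2)*(4 - 5/2) + 6)*75) - 29800 = (1976 + (2*(-5/2)*(3/2) + 6)*75) - 29800 = (1976 + (-15/2 + 6)*75) - 29800 = (1976 - 3/2*75) - 29800 = (1976 - 225/2) - 29800 = 3727/2 - 29800 = -55873/2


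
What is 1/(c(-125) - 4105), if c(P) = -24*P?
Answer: -1/1105 ≈ -0.00090498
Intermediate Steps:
1/(c(-125) - 4105) = 1/(-24*(-125) - 4105) = 1/(3000 - 4105) = 1/(-1105) = -1/1105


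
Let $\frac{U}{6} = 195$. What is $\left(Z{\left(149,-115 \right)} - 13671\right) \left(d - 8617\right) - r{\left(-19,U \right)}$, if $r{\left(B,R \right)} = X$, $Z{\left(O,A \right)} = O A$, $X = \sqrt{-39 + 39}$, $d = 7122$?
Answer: $46054970$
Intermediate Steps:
$X = 0$ ($X = \sqrt{0} = 0$)
$Z{\left(O,A \right)} = A O$
$U = 1170$ ($U = 6 \cdot 195 = 1170$)
$r{\left(B,R \right)} = 0$
$\left(Z{\left(149,-115 \right)} - 13671\right) \left(d - 8617\right) - r{\left(-19,U \right)} = \left(\left(-115\right) 149 - 13671\right) \left(7122 - 8617\right) - 0 = \left(-17135 - 13671\right) \left(-1495\right) + 0 = \left(-30806\right) \left(-1495\right) + 0 = 46054970 + 0 = 46054970$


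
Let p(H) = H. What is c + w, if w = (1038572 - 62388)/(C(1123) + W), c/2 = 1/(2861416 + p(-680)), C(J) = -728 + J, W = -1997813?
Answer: -698150179147/1428521394912 ≈ -0.48872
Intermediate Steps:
c = 1/1430368 (c = 2/(2861416 - 680) = 2/2860736 = 2*(1/2860736) = 1/1430368 ≈ 6.9912e-7)
w = -488092/998709 (w = (1038572 - 62388)/((-728 + 1123) - 1997813) = 976184/(395 - 1997813) = 976184/(-1997418) = 976184*(-1/1997418) = -488092/998709 ≈ -0.48872)
c + w = 1/1430368 - 488092/998709 = -698150179147/1428521394912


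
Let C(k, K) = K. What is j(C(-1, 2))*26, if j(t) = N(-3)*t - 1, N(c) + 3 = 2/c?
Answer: -650/3 ≈ -216.67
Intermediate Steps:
N(c) = -3 + 2/c
j(t) = -1 - 11*t/3 (j(t) = (-3 + 2/(-3))*t - 1 = (-3 + 2*(-⅓))*t - 1 = (-3 - ⅔)*t - 1 = -11*t/3 - 1 = -1 - 11*t/3)
j(C(-1, 2))*26 = (-1 - 11/3*2)*26 = (-1 - 22/3)*26 = -25/3*26 = -650/3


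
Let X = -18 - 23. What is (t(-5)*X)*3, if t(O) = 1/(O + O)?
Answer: 123/10 ≈ 12.300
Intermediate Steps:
t(O) = 1/(2*O)
X = -41
(t(-5)*X)*3 = (((1/2)/(-5))*(-41))*3 = (((1/2)*(-1/5))*(-41))*3 = -1/10*(-41)*3 = (41/10)*3 = 123/10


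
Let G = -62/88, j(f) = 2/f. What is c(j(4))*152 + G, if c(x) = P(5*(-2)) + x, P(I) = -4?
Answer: -23439/44 ≈ -532.70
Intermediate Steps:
c(x) = -4 + x
G = -31/44 (G = -62*1/88 = -31/44 ≈ -0.70455)
c(j(4))*152 + G = (-4 + 2/4)*152 - 31/44 = (-4 + 2*(1/4))*152 - 31/44 = (-4 + 1/2)*152 - 31/44 = -7/2*152 - 31/44 = -532 - 31/44 = -23439/44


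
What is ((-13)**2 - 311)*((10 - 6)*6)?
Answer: -3408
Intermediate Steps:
((-13)**2 - 311)*((10 - 6)*6) = (169 - 311)*(4*6) = -142*24 = -3408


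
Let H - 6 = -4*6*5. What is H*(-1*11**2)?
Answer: 13794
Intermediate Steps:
H = -114 (H = 6 - 4*6*5 = 6 - 24*5 = 6 - 120 = -114)
H*(-1*11**2) = -(-114)*11**2 = -(-114)*121 = -114*(-121) = 13794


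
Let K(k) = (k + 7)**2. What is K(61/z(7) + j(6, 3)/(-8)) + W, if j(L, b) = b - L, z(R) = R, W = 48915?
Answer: 154209241/3136 ≈ 49174.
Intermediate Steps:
K(k) = (7 + k)**2
K(61/z(7) + j(6, 3)/(-8)) + W = (7 + (61/7 + (3 - 1*6)/(-8)))**2 + 48915 = (7 + (61*(1/7) + (3 - 6)*(-1/8)))**2 + 48915 = (7 + (61/7 - 3*(-1/8)))**2 + 48915 = (7 + (61/7 + 3/8))**2 + 48915 = (7 + 509/56)**2 + 48915 = (901/56)**2 + 48915 = 811801/3136 + 48915 = 154209241/3136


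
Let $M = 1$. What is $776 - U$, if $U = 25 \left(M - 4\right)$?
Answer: $851$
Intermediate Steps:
$U = -75$ ($U = 25 \left(1 - 4\right) = 25 \left(-3\right) = -75$)
$776 - U = 776 - -75 = 776 + 75 = 851$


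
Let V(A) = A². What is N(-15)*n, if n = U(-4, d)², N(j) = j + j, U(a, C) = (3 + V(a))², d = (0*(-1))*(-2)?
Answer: -3909630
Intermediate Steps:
d = 0 (d = 0*(-2) = 0)
U(a, C) = (3 + a²)²
N(j) = 2*j
n = 130321 (n = ((3 + (-4)²)²)² = ((3 + 16)²)² = (19²)² = 361² = 130321)
N(-15)*n = (2*(-15))*130321 = -30*130321 = -3909630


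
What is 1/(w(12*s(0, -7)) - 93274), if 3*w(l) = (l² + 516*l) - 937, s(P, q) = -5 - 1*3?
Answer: -3/321079 ≈ -9.3435e-6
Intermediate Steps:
s(P, q) = -8 (s(P, q) = -5 - 3 = -8)
w(l) = -937/3 + 172*l + l²/3 (w(l) = ((l² + 516*l) - 937)/3 = (-937 + l² + 516*l)/3 = -937/3 + 172*l + l²/3)
1/(w(12*s(0, -7)) - 93274) = 1/((-937/3 + 172*(12*(-8)) + (12*(-8))²/3) - 93274) = 1/((-937/3 + 172*(-96) + (⅓)*(-96)²) - 93274) = 1/((-937/3 - 16512 + (⅓)*9216) - 93274) = 1/((-937/3 - 16512 + 3072) - 93274) = 1/(-41257/3 - 93274) = 1/(-321079/3) = -3/321079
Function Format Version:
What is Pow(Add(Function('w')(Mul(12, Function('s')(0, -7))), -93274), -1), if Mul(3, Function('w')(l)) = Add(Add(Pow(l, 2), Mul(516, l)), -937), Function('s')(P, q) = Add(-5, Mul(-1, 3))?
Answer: Rational(-3, 321079) ≈ -9.3435e-6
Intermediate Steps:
Function('s')(P, q) = -8 (Function('s')(P, q) = Add(-5, -3) = -8)
Function('w')(l) = Add(Rational(-937, 3), Mul(172, l), Mul(Rational(1, 3), Pow(l, 2))) (Function('w')(l) = Mul(Rational(1, 3), Add(Add(Pow(l, 2), Mul(516, l)), -937)) = Mul(Rational(1, 3), Add(-937, Pow(l, 2), Mul(516, l))) = Add(Rational(-937, 3), Mul(172, l), Mul(Rational(1, 3), Pow(l, 2))))
Pow(Add(Function('w')(Mul(12, Function('s')(0, -7))), -93274), -1) = Pow(Add(Add(Rational(-937, 3), Mul(172, Mul(12, -8)), Mul(Rational(1, 3), Pow(Mul(12, -8), 2))), -93274), -1) = Pow(Add(Add(Rational(-937, 3), Mul(172, -96), Mul(Rational(1, 3), Pow(-96, 2))), -93274), -1) = Pow(Add(Add(Rational(-937, 3), -16512, Mul(Rational(1, 3), 9216)), -93274), -1) = Pow(Add(Add(Rational(-937, 3), -16512, 3072), -93274), -1) = Pow(Add(Rational(-41257, 3), -93274), -1) = Pow(Rational(-321079, 3), -1) = Rational(-3, 321079)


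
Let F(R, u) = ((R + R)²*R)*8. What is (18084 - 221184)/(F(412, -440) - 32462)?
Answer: -33850/372978739 ≈ -9.0756e-5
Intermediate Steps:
F(R, u) = 32*R³ (F(R, u) = ((2*R)²*R)*8 = ((4*R²)*R)*8 = (4*R³)*8 = 32*R³)
(18084 - 221184)/(F(412, -440) - 32462) = (18084 - 221184)/(32*412³ - 32462) = -203100/(32*69934528 - 32462) = -203100/(2237904896 - 32462) = -203100/2237872434 = -203100*1/2237872434 = -33850/372978739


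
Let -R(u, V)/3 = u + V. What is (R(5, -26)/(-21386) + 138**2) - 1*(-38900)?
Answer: 1239190321/21386 ≈ 57944.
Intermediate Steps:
R(u, V) = -3*V - 3*u (R(u, V) = -3*(u + V) = -3*(V + u) = -3*V - 3*u)
(R(5, -26)/(-21386) + 138**2) - 1*(-38900) = ((-3*(-26) - 3*5)/(-21386) + 138**2) - 1*(-38900) = ((78 - 15)*(-1/21386) + 19044) + 38900 = (63*(-1/21386) + 19044) + 38900 = (-63/21386 + 19044) + 38900 = 407274921/21386 + 38900 = 1239190321/21386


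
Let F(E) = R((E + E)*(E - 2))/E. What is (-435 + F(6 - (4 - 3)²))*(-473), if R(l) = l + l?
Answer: 200079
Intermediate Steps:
R(l) = 2*l
F(E) = -8 + 4*E (F(E) = (2*((E + E)*(E - 2)))/E = (2*((2*E)*(-2 + E)))/E = (2*(2*E*(-2 + E)))/E = (4*E*(-2 + E))/E = -8 + 4*E)
(-435 + F(6 - (4 - 3)²))*(-473) = (-435 + (-8 + 4*(6 - (4 - 3)²)))*(-473) = (-435 + (-8 + 4*(6 - 1*1²)))*(-473) = (-435 + (-8 + 4*(6 - 1*1)))*(-473) = (-435 + (-8 + 4*(6 - 1)))*(-473) = (-435 + (-8 + 4*5))*(-473) = (-435 + (-8 + 20))*(-473) = (-435 + 12)*(-473) = -423*(-473) = 200079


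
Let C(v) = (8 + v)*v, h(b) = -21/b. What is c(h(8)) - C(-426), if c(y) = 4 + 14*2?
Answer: -178036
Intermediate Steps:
C(v) = v*(8 + v)
c(y) = 32 (c(y) = 4 + 28 = 32)
c(h(8)) - C(-426) = 32 - (-426)*(8 - 426) = 32 - (-426)*(-418) = 32 - 1*178068 = 32 - 178068 = -178036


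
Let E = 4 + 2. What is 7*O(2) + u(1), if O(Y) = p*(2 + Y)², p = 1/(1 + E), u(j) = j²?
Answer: 17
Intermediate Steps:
E = 6
p = ⅐ (p = 1/(1 + 6) = 1/7 = ⅐ ≈ 0.14286)
O(Y) = (2 + Y)²/7
7*O(2) + u(1) = 7*((2 + 2)²/7) + 1² = 7*((⅐)*4²) + 1 = 7*((⅐)*16) + 1 = 7*(16/7) + 1 = 16 + 1 = 17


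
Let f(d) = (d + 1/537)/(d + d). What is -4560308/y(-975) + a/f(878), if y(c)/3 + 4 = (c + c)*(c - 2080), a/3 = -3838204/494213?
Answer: -97556588835305513390/2082191557310596239 ≈ -46.853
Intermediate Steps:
f(d) = (1/537 + d)/(2*d) (f(d) = (d + 1/537)/((2*d)) = (1/537 + d)*(1/(2*d)) = (1/537 + d)/(2*d))
a = -11514612/494213 (a = 3*(-3838204/494213) = -11514612/494213 ≈ -23.299)
y(c) = -12 + 6*c*(-2080 + c) (y(c) = -12 + 3*((c + c)*(c - 2080)) = -12 + 3*((2*c)*(-2080 + c)) = -12 + 3*(2*c*(-2080 + c)) = -12 + 6*c*(-2080 + c))
-4560308/y(-975) + a/f(878) = -4560308/(-12 - 12480*(-975) + 6*(-975)**2) - 11514612*942972/(1 + 537*878)/494213 = -4560308/(-12 + 12168000 + 6*950625) - 11514612*942972/(1 + 471486)/494213 = -4560308/(-12 + 12168000 + 5703750) - 11514612/(494213*((1/1074)*(1/878)*471487)) = -4560308/17871738 - 11514612/(494213*471487/942972) = -4560308*1/17871738 - 11514612/494213*942972/471487 = -2280154/8935869 - 10857956706864/233015004731 = -97556588835305513390/2082191557310596239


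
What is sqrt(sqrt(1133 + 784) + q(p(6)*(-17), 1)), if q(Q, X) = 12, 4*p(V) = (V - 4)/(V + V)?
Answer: sqrt(12 + 3*sqrt(213)) ≈ 7.4688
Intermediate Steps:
p(V) = (-4 + V)/(8*V) (p(V) = ((V - 4)/(V + V))/4 = ((-4 + V)/((2*V)))/4 = ((-4 + V)*(1/(2*V)))/4 = ((-4 + V)/(2*V))/4 = (-4 + V)/(8*V))
sqrt(sqrt(1133 + 784) + q(p(6)*(-17), 1)) = sqrt(sqrt(1133 + 784) + 12) = sqrt(sqrt(1917) + 12) = sqrt(3*sqrt(213) + 12) = sqrt(12 + 3*sqrt(213))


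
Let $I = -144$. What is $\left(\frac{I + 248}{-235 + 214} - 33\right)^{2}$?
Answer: $\frac{635209}{441} \approx 1440.4$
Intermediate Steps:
$\left(\frac{I + 248}{-235 + 214} - 33\right)^{2} = \left(\frac{-144 + 248}{-235 + 214} - 33\right)^{2} = \left(\frac{104}{-21} - 33\right)^{2} = \left(104 \left(- \frac{1}{21}\right) - 33\right)^{2} = \left(- \frac{104}{21} - 33\right)^{2} = \left(- \frac{797}{21}\right)^{2} = \frac{635209}{441}$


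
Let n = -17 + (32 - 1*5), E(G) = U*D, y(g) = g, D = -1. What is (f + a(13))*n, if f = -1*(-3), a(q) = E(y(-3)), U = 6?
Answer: -30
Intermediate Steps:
E(G) = -6 (E(G) = 6*(-1) = -6)
a(q) = -6
f = 3
n = 10 (n = -17 + (32 - 5) = -17 + 27 = 10)
(f + a(13))*n = (3 - 6)*10 = -3*10 = -30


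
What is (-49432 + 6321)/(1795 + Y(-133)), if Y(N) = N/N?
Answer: -43111/1796 ≈ -24.004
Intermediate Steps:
Y(N) = 1
(-49432 + 6321)/(1795 + Y(-133)) = (-49432 + 6321)/(1795 + 1) = -43111/1796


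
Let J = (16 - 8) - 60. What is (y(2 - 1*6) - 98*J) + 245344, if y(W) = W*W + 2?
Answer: 250458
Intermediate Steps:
J = -52 (J = 8 - 60 = -52)
y(W) = 2 + W² (y(W) = W² + 2 = 2 + W²)
(y(2 - 1*6) - 98*J) + 245344 = ((2 + (2 - 1*6)²) - 98*(-52)) + 245344 = ((2 + (2 - 6)²) + 5096) + 245344 = ((2 + (-4)²) + 5096) + 245344 = ((2 + 16) + 5096) + 245344 = (18 + 5096) + 245344 = 5114 + 245344 = 250458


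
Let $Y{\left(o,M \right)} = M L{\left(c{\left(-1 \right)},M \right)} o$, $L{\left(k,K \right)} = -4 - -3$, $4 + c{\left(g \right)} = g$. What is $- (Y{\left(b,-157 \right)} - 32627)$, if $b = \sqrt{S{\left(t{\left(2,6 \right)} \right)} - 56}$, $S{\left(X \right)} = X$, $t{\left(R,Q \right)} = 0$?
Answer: $32627 - 314 i \sqrt{14} \approx 32627.0 - 1174.9 i$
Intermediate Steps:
$c{\left(g \right)} = -4 + g$
$L{\left(k,K \right)} = -1$ ($L{\left(k,K \right)} = -4 + 3 = -1$)
$b = 2 i \sqrt{14}$ ($b = \sqrt{0 - 56} = \sqrt{-56} = 2 i \sqrt{14} \approx 7.4833 i$)
$Y{\left(o,M \right)} = - M o$ ($Y{\left(o,M \right)} = M \left(-1\right) o = - M o$)
$- (Y{\left(b,-157 \right)} - 32627) = - (\left(-1\right) \left(-157\right) 2 i \sqrt{14} - 32627) = - (314 i \sqrt{14} - 32627) = - (-32627 + 314 i \sqrt{14}) = 32627 - 314 i \sqrt{14}$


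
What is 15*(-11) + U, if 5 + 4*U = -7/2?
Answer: -1337/8 ≈ -167.13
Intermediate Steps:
U = -17/8 (U = -5/4 + (-7/2)/4 = -5/4 + (-7*½)/4 = -5/4 + (¼)*(-7/2) = -5/4 - 7/8 = -17/8 ≈ -2.1250)
15*(-11) + U = 15*(-11) - 17/8 = -165 - 17/8 = -1337/8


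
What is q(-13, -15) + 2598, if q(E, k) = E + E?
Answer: 2572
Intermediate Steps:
q(E, k) = 2*E
q(-13, -15) + 2598 = 2*(-13) + 2598 = -26 + 2598 = 2572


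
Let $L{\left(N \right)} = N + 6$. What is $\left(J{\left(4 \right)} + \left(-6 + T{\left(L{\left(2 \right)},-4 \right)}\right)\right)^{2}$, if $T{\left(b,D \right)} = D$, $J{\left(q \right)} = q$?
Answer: $36$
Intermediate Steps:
$L{\left(N \right)} = 6 + N$
$\left(J{\left(4 \right)} + \left(-6 + T{\left(L{\left(2 \right)},-4 \right)}\right)\right)^{2} = \left(4 - 10\right)^{2} = \left(-6\right)^{2} = 36$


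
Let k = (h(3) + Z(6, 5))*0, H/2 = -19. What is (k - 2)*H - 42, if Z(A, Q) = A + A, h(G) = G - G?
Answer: 34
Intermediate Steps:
H = -38 (H = 2*(-19) = -38)
h(G) = 0
Z(A, Q) = 2*A
k = 0 (k = (0 + 2*6)*0 = (0 + 12)*0 = 12*0 = 0)
(k - 2)*H - 42 = (0 - 2)*(-38) - 42 = -2*(-38) - 42 = 76 - 42 = 34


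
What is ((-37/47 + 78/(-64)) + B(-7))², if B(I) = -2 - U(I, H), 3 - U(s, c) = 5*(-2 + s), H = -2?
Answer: 6117899089/2262016 ≈ 2704.6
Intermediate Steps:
U(s, c) = 13 - 5*s (U(s, c) = 3 - 5*(-2 + s) = 3 - (-10 + 5*s) = 3 + (10 - 5*s) = 13 - 5*s)
B(I) = -15 + 5*I (B(I) = -2 - (13 - 5*I) = -2 + (-13 + 5*I) = -15 + 5*I)
((-37/47 + 78/(-64)) + B(-7))² = ((-37/47 + 78/(-64)) + (-15 + 5*(-7)))² = ((-37*1/47 + 78*(-1/64)) + (-15 - 35))² = ((-37/47 - 39/32) - 50)² = (-3017/1504 - 50)² = (-78217/1504)² = 6117899089/2262016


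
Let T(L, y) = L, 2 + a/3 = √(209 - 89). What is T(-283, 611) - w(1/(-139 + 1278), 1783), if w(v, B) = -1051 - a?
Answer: 762 + 6*√30 ≈ 794.86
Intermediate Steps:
a = -6 + 6*√30 (a = -6 + 3*√(209 - 89) = -6 + 3*√120 = -6 + 3*(2*√30) = -6 + 6*√30 ≈ 26.863)
w(v, B) = -1045 - 6*√30 (w(v, B) = -1051 - (-6 + 6*√30) = -1051 + (6 - 6*√30) = -1045 - 6*√30)
T(-283, 611) - w(1/(-139 + 1278), 1783) = -283 - (-1045 - 6*√30) = -283 + (1045 + 6*√30) = 762 + 6*√30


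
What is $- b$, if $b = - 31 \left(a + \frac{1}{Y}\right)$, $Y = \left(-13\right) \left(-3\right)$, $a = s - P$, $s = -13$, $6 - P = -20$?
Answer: $- \frac{47120}{39} \approx -1208.2$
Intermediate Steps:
$P = 26$ ($P = 6 - -20 = 6 + 20 = 26$)
$a = -39$ ($a = -13 - 26 = -39$)
$Y = 39$
$b = \frac{47120}{39}$ ($b = - 31 \left(-39 + \frac{1}{39}\right) = \left(-31\right) \left(- \frac{1520}{39}\right) = \frac{47120}{39} \approx 1208.2$)
$- b = \left(-1\right) \frac{47120}{39} = - \frac{47120}{39}$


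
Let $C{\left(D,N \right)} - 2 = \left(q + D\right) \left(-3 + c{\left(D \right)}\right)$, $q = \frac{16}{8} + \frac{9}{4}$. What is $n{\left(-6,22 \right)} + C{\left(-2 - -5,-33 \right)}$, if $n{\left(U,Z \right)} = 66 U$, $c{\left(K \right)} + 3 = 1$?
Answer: $- \frac{1721}{4} \approx -430.25$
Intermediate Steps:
$c{\left(K \right)} = -2$ ($c{\left(K \right)} = -3 + 1 = -2$)
$q = \frac{17}{4}$ ($q = 16 \cdot \frac{1}{8} + 9 \cdot \frac{1}{4} = 2 + \frac{9}{4} = \frac{17}{4} \approx 4.25$)
$C{\left(D,N \right)} = - \frac{77}{4} - 5 D$ ($C{\left(D,N \right)} = 2 + \left(\frac{17}{4} + D\right) \left(-3 - 2\right) = 2 + \left(\frac{17}{4} + D\right) \left(-5\right) = 2 - \left(\frac{85}{4} + 5 D\right) = - \frac{77}{4} - 5 D$)
$n{\left(-6,22 \right)} + C{\left(-2 - -5,-33 \right)} = 66 \left(-6\right) - \left(\frac{77}{4} + 5 \left(-2 - -5\right)\right) = -396 - \left(\frac{77}{4} + 5 \left(-2 + 5\right)\right) = -396 - \frac{137}{4} = - \frac{1721}{4}$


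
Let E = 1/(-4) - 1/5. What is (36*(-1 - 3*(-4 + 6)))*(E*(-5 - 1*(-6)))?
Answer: 567/5 ≈ 113.40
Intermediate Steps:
E = -9/20 (E = 1*(-¼) - 1*⅕ = -¼ - ⅕ = -9/20 ≈ -0.45000)
(36*(-1 - 3*(-4 + 6)))*(E*(-5 - 1*(-6))) = (36*(-1 - 3*(-4 + 6)))*(-9*(-5 - 1*(-6))/20) = (36*(-1 - 3*2))*(-9*(-5 + 6)/20) = (36*(-1 - 1*6))*(-9/20*1) = (36*(-1 - 6))*(-9/20) = (36*(-7))*(-9/20) = -252*(-9/20) = 567/5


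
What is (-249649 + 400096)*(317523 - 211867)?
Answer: 15895628232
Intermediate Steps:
(-249649 + 400096)*(317523 - 211867) = 150447*105656 = 15895628232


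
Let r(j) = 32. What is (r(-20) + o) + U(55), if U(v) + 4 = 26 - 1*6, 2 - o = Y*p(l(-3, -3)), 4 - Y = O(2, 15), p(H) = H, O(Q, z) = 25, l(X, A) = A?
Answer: -13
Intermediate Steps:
Y = -21 (Y = 4 - 1*25 = 4 - 25 = -21)
o = -61 (o = 2 - (-21)*(-3) = 2 - 1*63 = 2 - 63 = -61)
U(v) = 16 (U(v) = -4 + (26 - 1*6) = -4 + (26 - 6) = -4 + 20 = 16)
(r(-20) + o) + U(55) = (32 - 61) + 16 = -29 + 16 = -13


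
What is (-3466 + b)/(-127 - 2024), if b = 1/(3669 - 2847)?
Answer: 2849051/1768122 ≈ 1.6113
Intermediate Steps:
b = 1/822 ≈ 0.0012165
(-3466 + b)/(-127 - 2024) = (-3466 + 1/822)/(-127 - 2024) = -2849051/822/(-2151) = -2849051/822*(-1/2151) = 2849051/1768122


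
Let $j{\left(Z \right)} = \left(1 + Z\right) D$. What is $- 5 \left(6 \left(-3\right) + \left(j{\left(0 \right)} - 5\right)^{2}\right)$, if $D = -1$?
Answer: $-90$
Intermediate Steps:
$j{\left(Z \right)} = -1 - Z$ ($j{\left(Z \right)} = \left(1 + Z\right) \left(-1\right) = -1 - Z$)
$- 5 \left(6 \left(-3\right) + \left(j{\left(0 \right)} - 5\right)^{2}\right) = - 5 \left(6 \left(-3\right) + \left(\left(-1 - 0\right) - 5\right)^{2}\right) = - 5 \left(-18 + \left(\left(-1 + 0\right) - 5\right)^{2}\right) = - 5 \left(-18 + \left(-1 - 5\right)^{2}\right) = - 5 \left(-18 + \left(-6\right)^{2}\right) = - 5 \left(-18 + 36\right) = \left(-5\right) 18 = -90$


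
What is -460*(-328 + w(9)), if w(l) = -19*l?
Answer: 229540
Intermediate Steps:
-460*(-328 + w(9)) = -460*(-328 - 19*9) = -460*(-328 - 171) = -460*(-499) = 229540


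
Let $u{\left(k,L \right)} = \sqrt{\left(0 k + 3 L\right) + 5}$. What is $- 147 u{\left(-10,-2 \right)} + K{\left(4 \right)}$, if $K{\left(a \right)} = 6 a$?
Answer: $24 - 147 i \approx 24.0 - 147.0 i$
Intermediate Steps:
$u{\left(k,L \right)} = \sqrt{5 + 3 L}$ ($u{\left(k,L \right)} = \sqrt{\left(0 + 3 L\right) + 5} = \sqrt{3 L + 5} = \sqrt{5 + 3 L}$)
$- 147 u{\left(-10,-2 \right)} + K{\left(4 \right)} = - 147 \sqrt{5 + 3 \left(-2\right)} + 6 \cdot 4 = - 147 \sqrt{5 - 6} + 24 = - 147 \sqrt{-1} + 24 = - 147 i + 24 = 24 - 147 i$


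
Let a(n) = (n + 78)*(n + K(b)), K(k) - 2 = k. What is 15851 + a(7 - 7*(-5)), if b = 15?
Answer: 22931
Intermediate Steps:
K(k) = 2 + k
a(n) = (17 + n)*(78 + n) (a(n) = (n + 78)*(n + (2 + 15)) = (78 + n)*(n + 17) = (78 + n)*(17 + n) = (17 + n)*(78 + n))
15851 + a(7 - 7*(-5)) = 15851 + (1326 + (7 - 7*(-5))² + 95*(7 - 7*(-5))) = 15851 + (1326 + (7 + 35)² + 95*(7 + 35)) = 15851 + (1326 + 42² + 95*42) = 15851 + (1326 + 1764 + 3990) = 15851 + 7080 = 22931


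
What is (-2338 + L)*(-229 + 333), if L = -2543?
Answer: -507624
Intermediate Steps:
(-2338 + L)*(-229 + 333) = (-2338 - 2543)*(-229 + 333) = -4881*104 = -507624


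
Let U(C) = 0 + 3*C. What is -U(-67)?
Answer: 201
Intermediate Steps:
U(C) = 3*C
-U(-67) = -3*(-67) = -1*(-201) = 201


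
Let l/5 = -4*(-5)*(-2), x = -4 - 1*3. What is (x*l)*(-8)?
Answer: -11200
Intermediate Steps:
x = -7 (x = -4 - 3 = -7)
l = -200 (l = 5*(-4*(-5)*(-2)) = 5*(20*(-2)) = 5*(-40) = -200)
(x*l)*(-8) = -7*(-200)*(-8) = 1400*(-8) = -11200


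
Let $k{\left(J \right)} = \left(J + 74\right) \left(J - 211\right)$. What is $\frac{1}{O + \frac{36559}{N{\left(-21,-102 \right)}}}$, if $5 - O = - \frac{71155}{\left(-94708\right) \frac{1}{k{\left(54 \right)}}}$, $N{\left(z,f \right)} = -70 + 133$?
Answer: $\frac{1491651}{23394477058} \approx 6.3761 \cdot 10^{-5}$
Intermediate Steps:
$k{\left(J \right)} = \left(-211 + J\right) \left(74 + J\right)$ ($k{\left(J \right)} = \left(74 + J\right) \left(-211 + J\right) = \left(-211 + J\right) \left(74 + J\right)$)
$N{\left(z,f \right)} = 63$
$O = \frac{357601105}{23677}$ ($O = 5 - - \frac{71155}{\left(-94708\right) \frac{1}{-15614 + 54^{2} - 7398}} = 5 - - \frac{71155}{\left(-94708\right) \frac{1}{-15614 + 2916 - 7398}} = 5 - - \frac{71155}{\left(-94708\right) \frac{1}{-20096}} = 5 - - \frac{71155}{\left(-94708\right) \left(- \frac{1}{20096}\right)} = 5 - - \frac{71155}{\frac{23677}{5024}} = 5 - \left(-71155\right) \frac{5024}{23677} = 5 - - \frac{357482720}{23677} = 5 + \frac{357482720}{23677} = \frac{357601105}{23677} \approx 15103.0$)
$\frac{1}{O + \frac{36559}{N{\left(-21,-102 \right)}}} = \frac{1}{\frac{357601105}{23677} + \frac{36559}{63}} = \frac{1}{\frac{23394477058}{1491651}} = \frac{1491651}{23394477058}$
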